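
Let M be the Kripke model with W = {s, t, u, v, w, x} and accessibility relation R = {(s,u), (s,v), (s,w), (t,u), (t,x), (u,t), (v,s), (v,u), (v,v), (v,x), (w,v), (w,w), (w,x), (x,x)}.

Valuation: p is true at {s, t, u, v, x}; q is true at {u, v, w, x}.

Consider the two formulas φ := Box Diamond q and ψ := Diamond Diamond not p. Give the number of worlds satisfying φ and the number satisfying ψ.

For Box Diamond q:
s: successors {u, v, w}; Diamond q there: u:F, v:T, w:T. ✗
t: successors {u, x}; Diamond q there: u:F, x:T. ✗
u: successors {t}; Diamond q there: t:T. ✓
v: successors {s, u, v, x}; Diamond q there: s:T, u:F, v:T, x:T. ✗
w: successors {v, w, x}; Diamond q there: v:T, w:T, x:T. ✓
x: successors {x}; Diamond q there: x:T. ✓
— 3 worlds.
For Diamond Diamond not p:
s: successors {u, v, w}; Diamond not p there: u:F, v:F, w:T. ✓
t: successors {u, x}; Diamond not p there: u:F, x:F. ✗
u: successors {t}; Diamond not p there: t:F. ✗
v: successors {s, u, v, x}; Diamond not p there: s:T, u:F, v:F, x:F. ✓
w: successors {v, w, x}; Diamond not p there: v:F, w:T, x:F. ✓
x: successors {x}; Diamond not p there: x:F. ✗
— 3 worlds.

3 and 3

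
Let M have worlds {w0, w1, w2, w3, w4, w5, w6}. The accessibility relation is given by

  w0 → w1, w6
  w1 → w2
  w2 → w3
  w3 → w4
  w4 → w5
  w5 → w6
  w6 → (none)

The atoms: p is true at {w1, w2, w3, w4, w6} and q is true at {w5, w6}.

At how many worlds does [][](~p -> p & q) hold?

6

w0: successors {w1, w6}; [](~p -> p & q) there: w1:T, w6:T. ✓
w1: successors {w2}; [](~p -> p & q) there: w2:T. ✓
w2: successors {w3}; [](~p -> p & q) there: w3:T. ✓
w3: successors {w4}; [](~p -> p & q) there: w4:F. ✗
w4: successors {w5}; [](~p -> p & q) there: w5:T. ✓
w5: successors {w6}; [](~p -> p & q) there: w6:T. ✓
w6: no successors, so [][](~p -> p & q) holds vacuously. ✓
Satisfying worlds: {w0, w1, w2, w4, w5, w6}.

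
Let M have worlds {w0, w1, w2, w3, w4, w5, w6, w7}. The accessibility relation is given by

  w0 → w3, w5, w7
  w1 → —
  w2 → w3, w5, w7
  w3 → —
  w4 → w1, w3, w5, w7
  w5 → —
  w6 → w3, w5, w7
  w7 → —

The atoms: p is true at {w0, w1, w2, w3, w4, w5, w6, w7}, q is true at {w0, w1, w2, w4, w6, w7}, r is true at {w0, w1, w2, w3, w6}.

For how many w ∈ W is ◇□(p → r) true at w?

4

w0: successors {w3, w5, w7}; □(p → r) there: w3:T, w5:T, w7:T. ✓
w1: no successors, so ◇□(p → r) fails. ✗
w2: successors {w3, w5, w7}; □(p → r) there: w3:T, w5:T, w7:T. ✓
w3: no successors, so ◇□(p → r) fails. ✗
w4: successors {w1, w3, w5, w7}; □(p → r) there: w1:T, w3:T, w5:T, w7:T. ✓
w5: no successors, so ◇□(p → r) fails. ✗
w6: successors {w3, w5, w7}; □(p → r) there: w3:T, w5:T, w7:T. ✓
w7: no successors, so ◇□(p → r) fails. ✗
Satisfying worlds: {w0, w2, w4, w6}.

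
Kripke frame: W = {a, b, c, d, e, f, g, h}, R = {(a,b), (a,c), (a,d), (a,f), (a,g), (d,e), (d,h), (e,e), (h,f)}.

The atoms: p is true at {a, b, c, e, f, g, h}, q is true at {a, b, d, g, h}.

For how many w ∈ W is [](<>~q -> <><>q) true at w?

5

a: successors {b, c, d, f, g}; <>~q -> <><>q there: b:T, c:T, d:F, f:T, g:T. ✗
b: no successors, so [](<>~q -> <><>q) holds vacuously. ✓
c: no successors, so [](<>~q -> <><>q) holds vacuously. ✓
d: successors {e, h}; <>~q -> <><>q there: e:F, h:F. ✗
e: successors {e}; <>~q -> <><>q there: e:F. ✗
f: no successors, so [](<>~q -> <><>q) holds vacuously. ✓
g: no successors, so [](<>~q -> <><>q) holds vacuously. ✓
h: successors {f}; <>~q -> <><>q there: f:T. ✓
Satisfying worlds: {b, c, f, g, h}.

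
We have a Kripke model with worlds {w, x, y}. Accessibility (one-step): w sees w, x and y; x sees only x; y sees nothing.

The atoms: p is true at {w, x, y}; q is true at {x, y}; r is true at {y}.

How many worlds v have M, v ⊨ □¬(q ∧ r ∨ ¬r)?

w: successors {w, x, y}; ¬(q ∧ r ∨ ¬r) there: w:F, x:F, y:F. ✗
x: successors {x}; ¬(q ∧ r ∨ ¬r) there: x:F. ✗
y: no successors, so □¬(q ∧ r ∨ ¬r) holds vacuously. ✓
Satisfying worlds: {y}.

1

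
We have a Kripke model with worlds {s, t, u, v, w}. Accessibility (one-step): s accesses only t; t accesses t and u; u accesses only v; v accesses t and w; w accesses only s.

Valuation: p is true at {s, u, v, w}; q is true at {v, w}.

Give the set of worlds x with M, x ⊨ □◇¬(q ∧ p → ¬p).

s: successors {t}; ◇¬(q ∧ p → ¬p) there: t:F. ✗
t: successors {t, u}; ◇¬(q ∧ p → ¬p) there: t:F, u:T. ✗
u: successors {v}; ◇¬(q ∧ p → ¬p) there: v:T. ✓
v: successors {t, w}; ◇¬(q ∧ p → ¬p) there: t:F, w:F. ✗
w: successors {s}; ◇¬(q ∧ p → ¬p) there: s:F. ✗

{u}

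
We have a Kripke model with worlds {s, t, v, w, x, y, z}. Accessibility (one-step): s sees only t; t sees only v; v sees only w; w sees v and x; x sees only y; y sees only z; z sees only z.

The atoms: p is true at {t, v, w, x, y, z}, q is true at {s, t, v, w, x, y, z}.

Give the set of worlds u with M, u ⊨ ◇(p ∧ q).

{s, t, v, w, x, y, z}

s: successors {t}; p ∧ q there: t:T. ✓
t: successors {v}; p ∧ q there: v:T. ✓
v: successors {w}; p ∧ q there: w:T. ✓
w: successors {v, x}; p ∧ q there: v:T, x:T. ✓
x: successors {y}; p ∧ q there: y:T. ✓
y: successors {z}; p ∧ q there: z:T. ✓
z: successors {z}; p ∧ q there: z:T. ✓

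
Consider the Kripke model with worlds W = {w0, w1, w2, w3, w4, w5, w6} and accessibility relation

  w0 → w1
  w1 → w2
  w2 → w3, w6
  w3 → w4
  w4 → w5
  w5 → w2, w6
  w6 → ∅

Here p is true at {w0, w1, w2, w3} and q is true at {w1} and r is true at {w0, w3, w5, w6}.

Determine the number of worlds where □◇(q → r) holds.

5

w0: successors {w1}; ◇(q → r) there: w1:T. ✓
w1: successors {w2}; ◇(q → r) there: w2:T. ✓
w2: successors {w3, w6}; ◇(q → r) there: w3:T, w6:F. ✗
w3: successors {w4}; ◇(q → r) there: w4:T. ✓
w4: successors {w5}; ◇(q → r) there: w5:T. ✓
w5: successors {w2, w6}; ◇(q → r) there: w2:T, w6:F. ✗
w6: no successors, so □◇(q → r) holds vacuously. ✓
Satisfying worlds: {w0, w1, w3, w4, w6}.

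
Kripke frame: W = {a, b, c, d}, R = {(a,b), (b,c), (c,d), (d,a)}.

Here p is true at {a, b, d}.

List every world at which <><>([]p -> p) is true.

a: successors {b}; <>([]p -> p) there: b:F. ✗
b: successors {c}; <>([]p -> p) there: c:T. ✓
c: successors {d}; <>([]p -> p) there: d:T. ✓
d: successors {a}; <>([]p -> p) there: a:T. ✓

{b, c, d}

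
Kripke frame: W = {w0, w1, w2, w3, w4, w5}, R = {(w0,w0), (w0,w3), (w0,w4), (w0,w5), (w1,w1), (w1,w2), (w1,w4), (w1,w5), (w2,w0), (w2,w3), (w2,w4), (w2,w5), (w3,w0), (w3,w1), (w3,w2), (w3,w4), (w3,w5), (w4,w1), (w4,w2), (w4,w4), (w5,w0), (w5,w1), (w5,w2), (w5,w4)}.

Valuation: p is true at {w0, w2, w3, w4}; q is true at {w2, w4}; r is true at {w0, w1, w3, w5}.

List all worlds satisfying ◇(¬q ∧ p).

{w0, w2, w3, w5}

w0: successors {w0, w3, w4, w5}; ¬q ∧ p there: w0:T, w3:T, w4:F, w5:F. ✓
w1: successors {w1, w2, w4, w5}; ¬q ∧ p there: w1:F, w2:F, w4:F, w5:F. ✗
w2: successors {w0, w3, w4, w5}; ¬q ∧ p there: w0:T, w3:T, w4:F, w5:F. ✓
w3: successors {w0, w1, w2, w4, w5}; ¬q ∧ p there: w0:T, w1:F, w2:F, w4:F, w5:F. ✓
w4: successors {w1, w2, w4}; ¬q ∧ p there: w1:F, w2:F, w4:F. ✗
w5: successors {w0, w1, w2, w4}; ¬q ∧ p there: w0:T, w1:F, w2:F, w4:F. ✓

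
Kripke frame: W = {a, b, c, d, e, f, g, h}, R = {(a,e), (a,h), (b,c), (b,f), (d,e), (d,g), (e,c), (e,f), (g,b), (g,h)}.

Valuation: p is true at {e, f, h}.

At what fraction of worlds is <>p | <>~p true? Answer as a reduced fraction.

5/8

a: <>p is T, <>~p is F. ✓
b: <>p is T, <>~p is T. ✓
c: <>p is F, <>~p is F. ✗
d: <>p is T, <>~p is T. ✓
e: <>p is T, <>~p is T. ✓
f: <>p is F, <>~p is F. ✗
g: <>p is T, <>~p is T. ✓
h: <>p is F, <>~p is F. ✗
That's 5 of 8 worlds, so 5/8.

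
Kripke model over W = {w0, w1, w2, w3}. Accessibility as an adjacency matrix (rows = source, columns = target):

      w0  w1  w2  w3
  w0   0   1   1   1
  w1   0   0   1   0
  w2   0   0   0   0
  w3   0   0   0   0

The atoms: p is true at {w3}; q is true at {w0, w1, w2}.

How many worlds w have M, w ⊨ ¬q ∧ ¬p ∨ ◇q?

2

w0: ¬q ∧ ¬p is F, ◇q is T. ✓
w1: ¬q ∧ ¬p is F, ◇q is T. ✓
w2: ¬q ∧ ¬p is F, ◇q is F. ✗
w3: ¬q ∧ ¬p is F, ◇q is F. ✗
Satisfying worlds: {w0, w1}.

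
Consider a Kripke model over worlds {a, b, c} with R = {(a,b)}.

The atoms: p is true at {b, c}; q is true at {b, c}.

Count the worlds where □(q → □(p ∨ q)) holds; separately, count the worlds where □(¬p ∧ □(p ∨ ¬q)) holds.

For □(q → □(p ∨ q)):
a: successors {b}; q → □(p ∨ q) there: b:T. ✓
b: no successors, so □(q → □(p ∨ q)) holds vacuously. ✓
c: no successors, so □(q → □(p ∨ q)) holds vacuously. ✓
— 3 worlds.
For □(¬p ∧ □(p ∨ ¬q)):
a: successors {b}; ¬p ∧ □(p ∨ ¬q) there: b:F. ✗
b: no successors, so □(¬p ∧ □(p ∨ ¬q)) holds vacuously. ✓
c: no successors, so □(¬p ∧ □(p ∨ ¬q)) holds vacuously. ✓
— 2 worlds.

3 and 2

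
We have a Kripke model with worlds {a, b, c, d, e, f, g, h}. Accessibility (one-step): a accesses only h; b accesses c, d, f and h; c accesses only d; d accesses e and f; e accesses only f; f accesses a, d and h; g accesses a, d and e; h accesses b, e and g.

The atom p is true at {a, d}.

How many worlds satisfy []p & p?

a: []p is F, p is T. ✗
b: []p is F, p is F. ✗
c: []p is T, p is F. ✗
d: []p is F, p is T. ✗
e: []p is F, p is F. ✗
f: []p is F, p is F. ✗
g: []p is F, p is F. ✗
h: []p is F, p is F. ✗
Satisfying worlds: ∅.

0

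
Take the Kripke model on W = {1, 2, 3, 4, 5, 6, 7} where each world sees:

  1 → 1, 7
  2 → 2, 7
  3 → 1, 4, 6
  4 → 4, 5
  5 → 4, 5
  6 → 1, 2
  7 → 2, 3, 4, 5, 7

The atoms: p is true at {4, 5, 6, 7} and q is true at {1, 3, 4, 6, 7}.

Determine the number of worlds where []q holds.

2

1: successors {1, 7}; q there: 1:T, 7:T. ✓
2: successors {2, 7}; q there: 2:F, 7:T. ✗
3: successors {1, 4, 6}; q there: 1:T, 4:T, 6:T. ✓
4: successors {4, 5}; q there: 4:T, 5:F. ✗
5: successors {4, 5}; q there: 4:T, 5:F. ✗
6: successors {1, 2}; q there: 1:T, 2:F. ✗
7: successors {2, 3, 4, 5, 7}; q there: 2:F, 3:T, 4:T, 5:F, 7:T. ✗
Satisfying worlds: {1, 3}.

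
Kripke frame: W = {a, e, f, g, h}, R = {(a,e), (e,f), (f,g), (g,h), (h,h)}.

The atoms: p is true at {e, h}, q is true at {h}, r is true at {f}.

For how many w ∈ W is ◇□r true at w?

a: successors {e}; □r there: e:T. ✓
e: successors {f}; □r there: f:F. ✗
f: successors {g}; □r there: g:F. ✗
g: successors {h}; □r there: h:F. ✗
h: successors {h}; □r there: h:F. ✗
Satisfying worlds: {a}.

1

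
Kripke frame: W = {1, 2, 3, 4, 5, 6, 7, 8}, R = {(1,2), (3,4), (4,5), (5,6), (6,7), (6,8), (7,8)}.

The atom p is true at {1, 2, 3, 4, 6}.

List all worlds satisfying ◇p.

1: successors {2}; p there: 2:T. ✓
2: no successors, so ◇p fails. ✗
3: successors {4}; p there: 4:T. ✓
4: successors {5}; p there: 5:F. ✗
5: successors {6}; p there: 6:T. ✓
6: successors {7, 8}; p there: 7:F, 8:F. ✗
7: successors {8}; p there: 8:F. ✗
8: no successors, so ◇p fails. ✗

{1, 3, 5}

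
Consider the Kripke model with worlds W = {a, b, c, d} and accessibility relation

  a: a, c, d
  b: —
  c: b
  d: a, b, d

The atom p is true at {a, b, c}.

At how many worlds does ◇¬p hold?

2

a: successors {a, c, d}; ¬p there: a:F, c:F, d:T. ✓
b: no successors, so ◇¬p fails. ✗
c: successors {b}; ¬p there: b:F. ✗
d: successors {a, b, d}; ¬p there: a:F, b:F, d:T. ✓
Satisfying worlds: {a, d}.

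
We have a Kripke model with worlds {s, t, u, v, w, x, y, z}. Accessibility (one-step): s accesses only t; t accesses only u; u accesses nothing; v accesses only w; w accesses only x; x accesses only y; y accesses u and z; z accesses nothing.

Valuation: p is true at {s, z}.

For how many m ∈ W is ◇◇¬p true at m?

4

s: successors {t}; ◇¬p there: t:T. ✓
t: successors {u}; ◇¬p there: u:F. ✗
u: no successors, so ◇◇¬p fails. ✗
v: successors {w}; ◇¬p there: w:T. ✓
w: successors {x}; ◇¬p there: x:T. ✓
x: successors {y}; ◇¬p there: y:T. ✓
y: successors {u, z}; ◇¬p there: u:F, z:F. ✗
z: no successors, so ◇◇¬p fails. ✗
Satisfying worlds: {s, v, w, x}.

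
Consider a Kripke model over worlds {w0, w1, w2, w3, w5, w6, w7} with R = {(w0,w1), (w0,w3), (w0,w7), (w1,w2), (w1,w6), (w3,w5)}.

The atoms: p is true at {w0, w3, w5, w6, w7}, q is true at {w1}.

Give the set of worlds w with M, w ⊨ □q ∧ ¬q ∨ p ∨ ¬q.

{w0, w2, w3, w5, w6, w7}

w0: □q ∧ ¬q is F, p ∨ ¬q is T. ✓
w1: □q ∧ ¬q is F, p ∨ ¬q is F. ✗
w2: □q ∧ ¬q is T, p ∨ ¬q is T. ✓
w3: □q ∧ ¬q is F, p ∨ ¬q is T. ✓
w5: □q ∧ ¬q is T, p ∨ ¬q is T. ✓
w6: □q ∧ ¬q is T, p ∨ ¬q is T. ✓
w7: □q ∧ ¬q is T, p ∨ ¬q is T. ✓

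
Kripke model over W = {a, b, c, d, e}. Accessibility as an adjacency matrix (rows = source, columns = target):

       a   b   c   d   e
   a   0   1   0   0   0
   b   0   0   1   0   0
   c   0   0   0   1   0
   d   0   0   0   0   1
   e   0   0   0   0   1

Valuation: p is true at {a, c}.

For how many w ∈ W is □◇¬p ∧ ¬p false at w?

2

a: □◇¬p is F, ¬p is F. ✗
b: □◇¬p is T, ¬p is T. ✓
c: □◇¬p is T, ¬p is F. ✗
d: □◇¬p is T, ¬p is T. ✓
e: □◇¬p is T, ¬p is T. ✓
Satisfying worlds: {b, d, e}.
So □◇¬p ∧ ¬p fails at the other 2 worlds.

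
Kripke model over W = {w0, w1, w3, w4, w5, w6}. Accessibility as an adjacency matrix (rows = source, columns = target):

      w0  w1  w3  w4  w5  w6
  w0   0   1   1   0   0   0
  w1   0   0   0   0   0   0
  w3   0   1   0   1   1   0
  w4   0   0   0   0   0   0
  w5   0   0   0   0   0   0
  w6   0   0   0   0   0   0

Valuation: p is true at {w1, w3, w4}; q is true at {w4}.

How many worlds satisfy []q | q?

w0: []q is F, q is F. ✗
w1: []q is T, q is F. ✓
w3: []q is F, q is F. ✗
w4: []q is T, q is T. ✓
w5: []q is T, q is F. ✓
w6: []q is T, q is F. ✓
Satisfying worlds: {w1, w4, w5, w6}.

4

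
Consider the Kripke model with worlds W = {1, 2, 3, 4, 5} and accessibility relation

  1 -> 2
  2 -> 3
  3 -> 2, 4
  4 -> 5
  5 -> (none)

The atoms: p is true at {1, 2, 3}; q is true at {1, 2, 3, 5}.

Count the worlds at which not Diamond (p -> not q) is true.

1: Diamond (p -> not q) is F. ✓
2: Diamond (p -> not q) is F. ✓
3: Diamond (p -> not q) is T. ✗
4: Diamond (p -> not q) is T. ✗
5: Diamond (p -> not q) is F. ✓
Satisfying worlds: {1, 2, 5}.

3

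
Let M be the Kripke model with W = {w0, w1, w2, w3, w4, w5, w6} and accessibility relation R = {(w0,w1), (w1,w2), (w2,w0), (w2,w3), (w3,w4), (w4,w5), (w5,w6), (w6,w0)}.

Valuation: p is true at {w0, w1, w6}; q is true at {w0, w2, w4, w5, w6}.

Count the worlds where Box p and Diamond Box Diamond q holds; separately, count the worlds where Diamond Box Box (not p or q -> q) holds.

2 and 6

For Box p and Diamond Box Diamond q:
w0: Box p is T, Diamond Box Diamond q is T. ✓
w1: Box p is F, Diamond Box Diamond q is F. ✗
w2: Box p is F, Diamond Box Diamond q is T. ✗
w3: Box p is F, Diamond Box Diamond q is T. ✗
w4: Box p is F, Diamond Box Diamond q is T. ✗
w5: Box p is T, Diamond Box Diamond q is F. ✗
w6: Box p is T, Diamond Box Diamond q is T. ✓
— 2 worlds.
For Diamond Box Box (not p or q -> q):
w0: successors {w1}; Box Box (not p or q -> q) there: w1:F. ✗
w1: successors {w2}; Box Box (not p or q -> q) there: w2:T. ✓
w2: successors {w0, w3}; Box Box (not p or q -> q) there: w0:T, w3:T. ✓
w3: successors {w4}; Box Box (not p or q -> q) there: w4:T. ✓
w4: successors {w5}; Box Box (not p or q -> q) there: w5:T. ✓
w5: successors {w6}; Box Box (not p or q -> q) there: w6:T. ✓
w6: successors {w0}; Box Box (not p or q -> q) there: w0:T. ✓
— 6 worlds.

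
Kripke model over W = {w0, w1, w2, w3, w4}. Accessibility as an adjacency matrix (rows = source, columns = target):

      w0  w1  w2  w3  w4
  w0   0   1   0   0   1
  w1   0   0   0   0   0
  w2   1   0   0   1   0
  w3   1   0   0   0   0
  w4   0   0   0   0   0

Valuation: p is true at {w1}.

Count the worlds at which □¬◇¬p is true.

3

w0: successors {w1, w4}; ¬◇¬p there: w1:T, w4:T. ✓
w1: no successors, so □¬◇¬p holds vacuously. ✓
w2: successors {w0, w3}; ¬◇¬p there: w0:F, w3:F. ✗
w3: successors {w0}; ¬◇¬p there: w0:F. ✗
w4: no successors, so □¬◇¬p holds vacuously. ✓
Satisfying worlds: {w0, w1, w4}.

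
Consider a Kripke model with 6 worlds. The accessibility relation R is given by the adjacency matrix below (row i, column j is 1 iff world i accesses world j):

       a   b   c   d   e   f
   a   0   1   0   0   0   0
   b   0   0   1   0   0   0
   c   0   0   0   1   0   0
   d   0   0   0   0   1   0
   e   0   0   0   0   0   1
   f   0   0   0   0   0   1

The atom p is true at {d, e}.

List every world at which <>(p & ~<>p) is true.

{d}

a: successors {b}; p & ~<>p there: b:F. ✗
b: successors {c}; p & ~<>p there: c:F. ✗
c: successors {d}; p & ~<>p there: d:F. ✗
d: successors {e}; p & ~<>p there: e:T. ✓
e: successors {f}; p & ~<>p there: f:F. ✗
f: successors {f}; p & ~<>p there: f:F. ✗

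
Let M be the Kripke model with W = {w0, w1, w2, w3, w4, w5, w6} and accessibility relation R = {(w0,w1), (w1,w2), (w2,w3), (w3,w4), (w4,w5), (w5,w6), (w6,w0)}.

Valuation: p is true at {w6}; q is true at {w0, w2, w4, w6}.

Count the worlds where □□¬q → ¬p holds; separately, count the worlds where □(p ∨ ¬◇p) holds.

For □□¬q → ¬p:
w0: □□¬q is F, ¬p is T. ✓
w1: □□¬q is T, ¬p is T. ✓
w2: □□¬q is F, ¬p is T. ✓
w3: □□¬q is T, ¬p is T. ✓
w4: □□¬q is F, ¬p is T. ✓
w5: □□¬q is F, ¬p is T. ✓
w6: □□¬q is T, ¬p is F. ✗
— 6 worlds.
For □(p ∨ ¬◇p):
w0: successors {w1}; p ∨ ¬◇p there: w1:T. ✓
w1: successors {w2}; p ∨ ¬◇p there: w2:T. ✓
w2: successors {w3}; p ∨ ¬◇p there: w3:T. ✓
w3: successors {w4}; p ∨ ¬◇p there: w4:T. ✓
w4: successors {w5}; p ∨ ¬◇p there: w5:F. ✗
w5: successors {w6}; p ∨ ¬◇p there: w6:T. ✓
w6: successors {w0}; p ∨ ¬◇p there: w0:T. ✓
— 6 worlds.

6 and 6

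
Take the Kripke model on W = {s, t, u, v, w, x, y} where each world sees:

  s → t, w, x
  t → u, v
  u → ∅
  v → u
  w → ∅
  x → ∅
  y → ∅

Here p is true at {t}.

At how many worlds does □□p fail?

2

s: successors {t, w, x}; □p there: t:F, w:T, x:T. ✗
t: successors {u, v}; □p there: u:T, v:F. ✗
u: no successors, so □□p holds vacuously. ✓
v: successors {u}; □p there: u:T. ✓
w: no successors, so □□p holds vacuously. ✓
x: no successors, so □□p holds vacuously. ✓
y: no successors, so □□p holds vacuously. ✓
Satisfying worlds: {u, v, w, x, y}.
So □□p fails at the other 2 worlds.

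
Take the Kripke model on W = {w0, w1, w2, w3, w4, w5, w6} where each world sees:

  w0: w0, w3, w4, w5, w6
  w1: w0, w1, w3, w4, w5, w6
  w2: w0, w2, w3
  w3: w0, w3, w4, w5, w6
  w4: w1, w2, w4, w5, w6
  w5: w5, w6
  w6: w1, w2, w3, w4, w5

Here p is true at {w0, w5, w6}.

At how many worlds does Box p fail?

w0: successors {w0, w3, w4, w5, w6}; p there: w0:T, w3:F, w4:F, w5:T, w6:T. ✗
w1: successors {w0, w1, w3, w4, w5, w6}; p there: w0:T, w1:F, w3:F, w4:F, w5:T, w6:T. ✗
w2: successors {w0, w2, w3}; p there: w0:T, w2:F, w3:F. ✗
w3: successors {w0, w3, w4, w5, w6}; p there: w0:T, w3:F, w4:F, w5:T, w6:T. ✗
w4: successors {w1, w2, w4, w5, w6}; p there: w1:F, w2:F, w4:F, w5:T, w6:T. ✗
w5: successors {w5, w6}; p there: w5:T, w6:T. ✓
w6: successors {w1, w2, w3, w4, w5}; p there: w1:F, w2:F, w3:F, w4:F, w5:T. ✗
Satisfying worlds: {w5}.
So Box p fails at the other 6 worlds.

6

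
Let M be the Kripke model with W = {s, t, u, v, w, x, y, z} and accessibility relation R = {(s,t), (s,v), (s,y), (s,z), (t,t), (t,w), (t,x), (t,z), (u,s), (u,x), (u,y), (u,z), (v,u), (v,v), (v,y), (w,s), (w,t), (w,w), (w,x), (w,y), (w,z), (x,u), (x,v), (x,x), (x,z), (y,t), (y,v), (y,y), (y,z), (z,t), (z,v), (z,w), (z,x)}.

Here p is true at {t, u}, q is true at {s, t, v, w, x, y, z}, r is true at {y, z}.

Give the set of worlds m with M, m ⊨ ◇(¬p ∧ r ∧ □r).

∅

s: successors {t, v, y, z}; ¬p ∧ r ∧ □r there: t:F, v:F, y:F, z:F. ✗
t: successors {t, w, x, z}; ¬p ∧ r ∧ □r there: t:F, w:F, x:F, z:F. ✗
u: successors {s, x, y, z}; ¬p ∧ r ∧ □r there: s:F, x:F, y:F, z:F. ✗
v: successors {u, v, y}; ¬p ∧ r ∧ □r there: u:F, v:F, y:F. ✗
w: successors {s, t, w, x, y, z}; ¬p ∧ r ∧ □r there: s:F, t:F, w:F, x:F, y:F, z:F. ✗
x: successors {u, v, x, z}; ¬p ∧ r ∧ □r there: u:F, v:F, x:F, z:F. ✗
y: successors {t, v, y, z}; ¬p ∧ r ∧ □r there: t:F, v:F, y:F, z:F. ✗
z: successors {t, v, w, x}; ¬p ∧ r ∧ □r there: t:F, v:F, w:F, x:F. ✗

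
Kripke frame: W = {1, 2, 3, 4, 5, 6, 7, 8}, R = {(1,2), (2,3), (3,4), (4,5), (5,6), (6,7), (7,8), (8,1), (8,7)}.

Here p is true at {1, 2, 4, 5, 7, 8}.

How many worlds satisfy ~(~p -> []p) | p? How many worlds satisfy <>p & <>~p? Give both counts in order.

For ~(~p -> []p) | p:
1: ~(~p -> []p) is F, p is T. ✓
2: ~(~p -> []p) is F, p is T. ✓
3: ~(~p -> []p) is F, p is F. ✗
4: ~(~p -> []p) is F, p is T. ✓
5: ~(~p -> []p) is F, p is T. ✓
6: ~(~p -> []p) is F, p is F. ✗
7: ~(~p -> []p) is F, p is T. ✓
8: ~(~p -> []p) is F, p is T. ✓
— 6 worlds.
For <>p & <>~p:
1: <>p is T, <>~p is F. ✗
2: <>p is F, <>~p is T. ✗
3: <>p is T, <>~p is F. ✗
4: <>p is T, <>~p is F. ✗
5: <>p is F, <>~p is T. ✗
6: <>p is T, <>~p is F. ✗
7: <>p is T, <>~p is F. ✗
8: <>p is T, <>~p is F. ✗
— 0 worlds.

6 and 0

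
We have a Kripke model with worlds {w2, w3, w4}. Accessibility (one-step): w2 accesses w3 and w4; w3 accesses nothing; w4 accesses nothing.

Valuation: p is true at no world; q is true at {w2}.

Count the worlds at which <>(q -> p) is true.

w2: successors {w3, w4}; q -> p there: w3:T, w4:T. ✓
w3: no successors, so <>(q -> p) fails. ✗
w4: no successors, so <>(q -> p) fails. ✗
Satisfying worlds: {w2}.

1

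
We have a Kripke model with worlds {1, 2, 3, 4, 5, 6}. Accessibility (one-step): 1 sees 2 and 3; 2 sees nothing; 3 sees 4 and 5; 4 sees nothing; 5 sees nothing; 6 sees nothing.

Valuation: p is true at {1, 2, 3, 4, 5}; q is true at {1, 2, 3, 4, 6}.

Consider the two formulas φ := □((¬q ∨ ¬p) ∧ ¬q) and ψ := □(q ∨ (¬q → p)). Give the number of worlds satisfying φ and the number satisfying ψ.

For □((¬q ∨ ¬p) ∧ ¬q):
1: successors {2, 3}; (¬q ∨ ¬p) ∧ ¬q there: 2:F, 3:F. ✗
2: no successors, so □((¬q ∨ ¬p) ∧ ¬q) holds vacuously. ✓
3: successors {4, 5}; (¬q ∨ ¬p) ∧ ¬q there: 4:F, 5:T. ✗
4: no successors, so □((¬q ∨ ¬p) ∧ ¬q) holds vacuously. ✓
5: no successors, so □((¬q ∨ ¬p) ∧ ¬q) holds vacuously. ✓
6: no successors, so □((¬q ∨ ¬p) ∧ ¬q) holds vacuously. ✓
— 4 worlds.
For □(q ∨ (¬q → p)):
1: successors {2, 3}; q ∨ (¬q → p) there: 2:T, 3:T. ✓
2: no successors, so □(q ∨ (¬q → p)) holds vacuously. ✓
3: successors {4, 5}; q ∨ (¬q → p) there: 4:T, 5:T. ✓
4: no successors, so □(q ∨ (¬q → p)) holds vacuously. ✓
5: no successors, so □(q ∨ (¬q → p)) holds vacuously. ✓
6: no successors, so □(q ∨ (¬q → p)) holds vacuously. ✓
— 6 worlds.

4 and 6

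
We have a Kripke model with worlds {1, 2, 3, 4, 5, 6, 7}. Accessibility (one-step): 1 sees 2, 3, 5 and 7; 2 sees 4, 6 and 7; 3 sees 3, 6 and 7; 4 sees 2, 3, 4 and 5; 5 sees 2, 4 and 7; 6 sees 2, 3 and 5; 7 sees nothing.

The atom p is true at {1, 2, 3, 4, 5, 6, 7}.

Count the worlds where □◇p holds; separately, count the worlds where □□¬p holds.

3 and 1

For □◇p:
1: successors {2, 3, 5, 7}; ◇p there: 2:T, 3:T, 5:T, 7:F. ✗
2: successors {4, 6, 7}; ◇p there: 4:T, 6:T, 7:F. ✗
3: successors {3, 6, 7}; ◇p there: 3:T, 6:T, 7:F. ✗
4: successors {2, 3, 4, 5}; ◇p there: 2:T, 3:T, 4:T, 5:T. ✓
5: successors {2, 4, 7}; ◇p there: 2:T, 4:T, 7:F. ✗
6: successors {2, 3, 5}; ◇p there: 2:T, 3:T, 5:T. ✓
7: no successors, so □◇p holds vacuously. ✓
— 3 worlds.
For □□¬p:
1: successors {2, 3, 5, 7}; □¬p there: 2:F, 3:F, 5:F, 7:T. ✗
2: successors {4, 6, 7}; □¬p there: 4:F, 6:F, 7:T. ✗
3: successors {3, 6, 7}; □¬p there: 3:F, 6:F, 7:T. ✗
4: successors {2, 3, 4, 5}; □¬p there: 2:F, 3:F, 4:F, 5:F. ✗
5: successors {2, 4, 7}; □¬p there: 2:F, 4:F, 7:T. ✗
6: successors {2, 3, 5}; □¬p there: 2:F, 3:F, 5:F. ✗
7: no successors, so □□¬p holds vacuously. ✓
— 1 world.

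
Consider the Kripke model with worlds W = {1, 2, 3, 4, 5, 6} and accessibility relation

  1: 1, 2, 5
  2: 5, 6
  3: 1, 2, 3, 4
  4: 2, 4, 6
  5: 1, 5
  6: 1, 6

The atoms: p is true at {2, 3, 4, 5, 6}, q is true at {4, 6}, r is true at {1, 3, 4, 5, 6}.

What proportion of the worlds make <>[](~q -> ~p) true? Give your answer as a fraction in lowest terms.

1: successors {1, 2, 5}; [](~q -> ~p) there: 1:F, 2:F, 5:F. ✗
2: successors {5, 6}; [](~q -> ~p) there: 5:F, 6:T. ✓
3: successors {1, 2, 3, 4}; [](~q -> ~p) there: 1:F, 2:F, 3:F, 4:F. ✗
4: successors {2, 4, 6}; [](~q -> ~p) there: 2:F, 4:F, 6:T. ✓
5: successors {1, 5}; [](~q -> ~p) there: 1:F, 5:F. ✗
6: successors {1, 6}; [](~q -> ~p) there: 1:F, 6:T. ✓
That's 3 of 6 worlds, so 3/6 = 1/2.

1/2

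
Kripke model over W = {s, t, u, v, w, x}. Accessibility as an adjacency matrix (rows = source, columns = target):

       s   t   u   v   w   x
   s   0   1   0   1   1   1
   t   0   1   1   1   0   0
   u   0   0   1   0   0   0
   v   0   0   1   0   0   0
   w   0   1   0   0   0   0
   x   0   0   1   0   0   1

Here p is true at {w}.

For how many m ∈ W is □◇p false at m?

s: successors {t, v, w, x}; ◇p there: t:F, v:F, w:F, x:F. ✗
t: successors {t, u, v}; ◇p there: t:F, u:F, v:F. ✗
u: successors {u}; ◇p there: u:F. ✗
v: successors {u}; ◇p there: u:F. ✗
w: successors {t}; ◇p there: t:F. ✗
x: successors {u, x}; ◇p there: u:F, x:F. ✗
Satisfying worlds: ∅.
So □◇p fails at the other 6 worlds.

6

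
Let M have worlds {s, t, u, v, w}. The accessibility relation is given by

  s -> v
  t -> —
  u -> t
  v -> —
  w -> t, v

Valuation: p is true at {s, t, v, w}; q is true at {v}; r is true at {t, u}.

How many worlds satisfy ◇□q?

s: successors {v}; □q there: v:T. ✓
t: no successors, so ◇□q fails. ✗
u: successors {t}; □q there: t:T. ✓
v: no successors, so ◇□q fails. ✗
w: successors {t, v}; □q there: t:T, v:T. ✓
Satisfying worlds: {s, u, w}.

3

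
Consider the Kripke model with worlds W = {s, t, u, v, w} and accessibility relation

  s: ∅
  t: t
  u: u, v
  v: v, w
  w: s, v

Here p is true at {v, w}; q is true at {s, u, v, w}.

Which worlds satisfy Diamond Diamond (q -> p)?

s: no successors, so Diamond Diamond (q -> p) fails. ✗
t: successors {t}; Diamond (q -> p) there: t:T. ✓
u: successors {u, v}; Diamond (q -> p) there: u:T, v:T. ✓
v: successors {v, w}; Diamond (q -> p) there: v:T, w:T. ✓
w: successors {s, v}; Diamond (q -> p) there: s:F, v:T. ✓

{t, u, v, w}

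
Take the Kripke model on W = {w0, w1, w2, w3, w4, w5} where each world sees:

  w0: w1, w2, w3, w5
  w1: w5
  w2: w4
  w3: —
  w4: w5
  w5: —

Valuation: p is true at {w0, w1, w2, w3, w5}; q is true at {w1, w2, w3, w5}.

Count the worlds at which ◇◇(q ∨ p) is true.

2

w0: successors {w1, w2, w3, w5}; ◇(q ∨ p) there: w1:T, w2:F, w3:F, w5:F. ✓
w1: successors {w5}; ◇(q ∨ p) there: w5:F. ✗
w2: successors {w4}; ◇(q ∨ p) there: w4:T. ✓
w3: no successors, so ◇◇(q ∨ p) fails. ✗
w4: successors {w5}; ◇(q ∨ p) there: w5:F. ✗
w5: no successors, so ◇◇(q ∨ p) fails. ✗
Satisfying worlds: {w0, w2}.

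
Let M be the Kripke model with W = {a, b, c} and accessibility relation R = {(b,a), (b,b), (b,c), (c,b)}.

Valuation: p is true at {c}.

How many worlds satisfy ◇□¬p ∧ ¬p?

a: ◇□¬p is F, ¬p is T. ✗
b: ◇□¬p is T, ¬p is T. ✓
c: ◇□¬p is F, ¬p is F. ✗
Satisfying worlds: {b}.

1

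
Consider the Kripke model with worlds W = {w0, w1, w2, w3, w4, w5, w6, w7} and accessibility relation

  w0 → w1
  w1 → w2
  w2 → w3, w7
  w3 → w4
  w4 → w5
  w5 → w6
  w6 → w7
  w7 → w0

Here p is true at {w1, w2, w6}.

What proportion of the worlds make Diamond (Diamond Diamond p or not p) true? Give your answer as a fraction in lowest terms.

5/8

w0: successors {w1}; Diamond Diamond p or not p there: w1:F. ✗
w1: successors {w2}; Diamond Diamond p or not p there: w2:F. ✗
w2: successors {w3, w7}; Diamond Diamond p or not p there: w3:T, w7:T. ✓
w3: successors {w4}; Diamond Diamond p or not p there: w4:T. ✓
w4: successors {w5}; Diamond Diamond p or not p there: w5:T. ✓
w5: successors {w6}; Diamond Diamond p or not p there: w6:F. ✗
w6: successors {w7}; Diamond Diamond p or not p there: w7:T. ✓
w7: successors {w0}; Diamond Diamond p or not p there: w0:T. ✓
That's 5 of 8 worlds, so 5/8.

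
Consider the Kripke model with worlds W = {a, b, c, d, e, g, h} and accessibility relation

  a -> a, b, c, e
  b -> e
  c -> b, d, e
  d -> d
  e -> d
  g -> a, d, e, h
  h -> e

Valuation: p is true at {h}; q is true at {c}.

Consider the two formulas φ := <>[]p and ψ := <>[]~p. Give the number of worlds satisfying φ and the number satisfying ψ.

0 and 7

For <>[]p:
a: successors {a, b, c, e}; []p there: a:F, b:F, c:F, e:F. ✗
b: successors {e}; []p there: e:F. ✗
c: successors {b, d, e}; []p there: b:F, d:F, e:F. ✗
d: successors {d}; []p there: d:F. ✗
e: successors {d}; []p there: d:F. ✗
g: successors {a, d, e, h}; []p there: a:F, d:F, e:F, h:F. ✗
h: successors {e}; []p there: e:F. ✗
— 0 worlds.
For <>[]~p:
a: successors {a, b, c, e}; []~p there: a:T, b:T, c:T, e:T. ✓
b: successors {e}; []~p there: e:T. ✓
c: successors {b, d, e}; []~p there: b:T, d:T, e:T. ✓
d: successors {d}; []~p there: d:T. ✓
e: successors {d}; []~p there: d:T. ✓
g: successors {a, d, e, h}; []~p there: a:T, d:T, e:T, h:T. ✓
h: successors {e}; []~p there: e:T. ✓
— 7 worlds.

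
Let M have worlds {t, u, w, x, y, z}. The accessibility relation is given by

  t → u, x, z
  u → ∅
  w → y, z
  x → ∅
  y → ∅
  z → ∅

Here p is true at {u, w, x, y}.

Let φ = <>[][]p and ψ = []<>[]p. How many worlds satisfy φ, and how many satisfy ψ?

2 and 4

For <>[][]p:
t: successors {u, x, z}; [][]p there: u:T, x:T, z:T. ✓
u: no successors, so <>[][]p fails. ✗
w: successors {y, z}; [][]p there: y:T, z:T. ✓
x: no successors, so <>[][]p fails. ✗
y: no successors, so <>[][]p fails. ✗
z: no successors, so <>[][]p fails. ✗
— 2 worlds.
For []<>[]p:
t: successors {u, x, z}; <>[]p there: u:F, x:F, z:F. ✗
u: no successors, so []<>[]p holds vacuously. ✓
w: successors {y, z}; <>[]p there: y:F, z:F. ✗
x: no successors, so []<>[]p holds vacuously. ✓
y: no successors, so []<>[]p holds vacuously. ✓
z: no successors, so []<>[]p holds vacuously. ✓
— 4 worlds.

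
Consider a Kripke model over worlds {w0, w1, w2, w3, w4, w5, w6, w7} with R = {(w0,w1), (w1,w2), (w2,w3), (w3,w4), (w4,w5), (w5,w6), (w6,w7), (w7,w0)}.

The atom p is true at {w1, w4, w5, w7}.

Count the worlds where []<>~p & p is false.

w0: []<>~p is T, p is F. ✗
w1: []<>~p is T, p is T. ✓
w2: []<>~p is F, p is F. ✗
w3: []<>~p is F, p is F. ✗
w4: []<>~p is T, p is T. ✓
w5: []<>~p is F, p is T. ✗
w6: []<>~p is T, p is F. ✗
w7: []<>~p is F, p is T. ✗
Satisfying worlds: {w1, w4}.
So []<>~p & p fails at the other 6 worlds.

6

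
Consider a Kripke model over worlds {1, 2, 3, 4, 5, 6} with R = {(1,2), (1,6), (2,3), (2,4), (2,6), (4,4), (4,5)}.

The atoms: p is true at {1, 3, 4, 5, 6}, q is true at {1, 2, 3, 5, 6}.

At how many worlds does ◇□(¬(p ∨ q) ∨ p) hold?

3

1: successors {2, 6}; □(¬(p ∨ q) ∨ p) there: 2:T, 6:T. ✓
2: successors {3, 4, 6}; □(¬(p ∨ q) ∨ p) there: 3:T, 4:T, 6:T. ✓
3: no successors, so ◇□(¬(p ∨ q) ∨ p) fails. ✗
4: successors {4, 5}; □(¬(p ∨ q) ∨ p) there: 4:T, 5:T. ✓
5: no successors, so ◇□(¬(p ∨ q) ∨ p) fails. ✗
6: no successors, so ◇□(¬(p ∨ q) ∨ p) fails. ✗
Satisfying worlds: {1, 2, 4}.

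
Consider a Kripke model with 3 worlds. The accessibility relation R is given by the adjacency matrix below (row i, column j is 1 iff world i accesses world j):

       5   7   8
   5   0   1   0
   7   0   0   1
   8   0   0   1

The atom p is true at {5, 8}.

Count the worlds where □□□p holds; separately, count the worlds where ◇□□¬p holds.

3 and 0

For □□□p:
5: successors {7}; □□p there: 7:T. ✓
7: successors {8}; □□p there: 8:T. ✓
8: successors {8}; □□p there: 8:T. ✓
— 3 worlds.
For ◇□□¬p:
5: successors {7}; □□¬p there: 7:F. ✗
7: successors {8}; □□¬p there: 8:F. ✗
8: successors {8}; □□¬p there: 8:F. ✗
— 0 worlds.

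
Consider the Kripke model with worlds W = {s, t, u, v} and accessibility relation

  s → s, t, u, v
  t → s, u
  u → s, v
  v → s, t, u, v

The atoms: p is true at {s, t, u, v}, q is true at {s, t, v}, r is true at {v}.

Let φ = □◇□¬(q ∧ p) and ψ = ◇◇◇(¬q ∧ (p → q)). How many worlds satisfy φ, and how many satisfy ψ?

For □◇□¬(q ∧ p):
s: successors {s, t, u, v}; ◇□¬(q ∧ p) there: s:F, t:F, u:F, v:F. ✗
t: successors {s, u}; ◇□¬(q ∧ p) there: s:F, u:F. ✗
u: successors {s, v}; ◇□¬(q ∧ p) there: s:F, v:F. ✗
v: successors {s, t, u, v}; ◇□¬(q ∧ p) there: s:F, t:F, u:F, v:F. ✗
— 0 worlds.
For ◇◇◇(¬q ∧ (p → q)):
s: successors {s, t, u, v}; ◇◇(¬q ∧ (p → q)) there: s:F, t:F, u:F, v:F. ✗
t: successors {s, u}; ◇◇(¬q ∧ (p → q)) there: s:F, u:F. ✗
u: successors {s, v}; ◇◇(¬q ∧ (p → q)) there: s:F, v:F. ✗
v: successors {s, t, u, v}; ◇◇(¬q ∧ (p → q)) there: s:F, t:F, u:F, v:F. ✗
— 0 worlds.

0 and 0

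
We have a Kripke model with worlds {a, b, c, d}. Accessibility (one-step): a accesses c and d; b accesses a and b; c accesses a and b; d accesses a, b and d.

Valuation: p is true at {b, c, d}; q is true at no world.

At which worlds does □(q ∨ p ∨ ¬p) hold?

{a, b, c, d}

a: successors {c, d}; q ∨ p ∨ ¬p there: c:T, d:T. ✓
b: successors {a, b}; q ∨ p ∨ ¬p there: a:T, b:T. ✓
c: successors {a, b}; q ∨ p ∨ ¬p there: a:T, b:T. ✓
d: successors {a, b, d}; q ∨ p ∨ ¬p there: a:T, b:T, d:T. ✓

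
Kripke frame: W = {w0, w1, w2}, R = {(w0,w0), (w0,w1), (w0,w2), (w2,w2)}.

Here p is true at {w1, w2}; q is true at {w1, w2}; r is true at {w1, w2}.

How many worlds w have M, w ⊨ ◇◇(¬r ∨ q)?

2

w0: successors {w0, w1, w2}; ◇(¬r ∨ q) there: w0:T, w1:F, w2:T. ✓
w1: no successors, so ◇◇(¬r ∨ q) fails. ✗
w2: successors {w2}; ◇(¬r ∨ q) there: w2:T. ✓
Satisfying worlds: {w0, w2}.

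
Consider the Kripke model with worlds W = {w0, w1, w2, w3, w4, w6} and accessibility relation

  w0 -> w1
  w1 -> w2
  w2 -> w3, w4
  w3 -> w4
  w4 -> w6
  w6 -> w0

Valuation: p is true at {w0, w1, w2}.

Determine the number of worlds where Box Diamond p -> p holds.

w0: Box Diamond p is T, p is T. ✓
w1: Box Diamond p is F, p is T. ✓
w2: Box Diamond p is F, p is T. ✓
w3: Box Diamond p is F, p is F. ✓
w4: Box Diamond p is T, p is F. ✗
w6: Box Diamond p is T, p is F. ✗
Satisfying worlds: {w0, w1, w2, w3}.

4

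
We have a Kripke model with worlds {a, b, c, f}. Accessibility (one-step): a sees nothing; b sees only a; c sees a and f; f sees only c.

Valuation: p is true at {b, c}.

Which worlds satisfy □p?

{a, f}

a: no successors, so □p holds vacuously. ✓
b: successors {a}; p there: a:F. ✗
c: successors {a, f}; p there: a:F, f:F. ✗
f: successors {c}; p there: c:T. ✓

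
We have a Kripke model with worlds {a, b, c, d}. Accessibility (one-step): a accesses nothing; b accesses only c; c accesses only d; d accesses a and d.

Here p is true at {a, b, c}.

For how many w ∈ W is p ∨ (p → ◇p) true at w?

a: p is T, p → ◇p is F. ✓
b: p is T, p → ◇p is T. ✓
c: p is T, p → ◇p is F. ✓
d: p is F, p → ◇p is T. ✓
Satisfying worlds: {a, b, c, d}.

4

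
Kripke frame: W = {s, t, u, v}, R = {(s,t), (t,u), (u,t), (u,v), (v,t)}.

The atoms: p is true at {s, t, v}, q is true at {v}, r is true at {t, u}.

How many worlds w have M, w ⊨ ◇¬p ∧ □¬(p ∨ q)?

s: ◇¬p is F, □¬(p ∨ q) is F. ✗
t: ◇¬p is T, □¬(p ∨ q) is T. ✓
u: ◇¬p is F, □¬(p ∨ q) is F. ✗
v: ◇¬p is F, □¬(p ∨ q) is F. ✗
Satisfying worlds: {t}.

1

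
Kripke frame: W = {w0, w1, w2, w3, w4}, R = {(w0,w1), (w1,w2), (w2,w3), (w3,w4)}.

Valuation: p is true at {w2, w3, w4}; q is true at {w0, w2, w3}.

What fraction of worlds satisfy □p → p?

4/5

w0: □p is F, p is F. ✓
w1: □p is T, p is F. ✗
w2: □p is T, p is T. ✓
w3: □p is T, p is T. ✓
w4: □p is T, p is T. ✓
That's 4 of 5 worlds, so 4/5.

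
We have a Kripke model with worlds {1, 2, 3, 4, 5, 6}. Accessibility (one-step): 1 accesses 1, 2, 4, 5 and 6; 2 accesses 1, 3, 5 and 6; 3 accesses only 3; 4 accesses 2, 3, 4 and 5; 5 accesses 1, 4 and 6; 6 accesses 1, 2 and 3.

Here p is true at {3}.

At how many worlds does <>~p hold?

5

1: successors {1, 2, 4, 5, 6}; ~p there: 1:T, 2:T, 4:T, 5:T, 6:T. ✓
2: successors {1, 3, 5, 6}; ~p there: 1:T, 3:F, 5:T, 6:T. ✓
3: successors {3}; ~p there: 3:F. ✗
4: successors {2, 3, 4, 5}; ~p there: 2:T, 3:F, 4:T, 5:T. ✓
5: successors {1, 4, 6}; ~p there: 1:T, 4:T, 6:T. ✓
6: successors {1, 2, 3}; ~p there: 1:T, 2:T, 3:F. ✓
Satisfying worlds: {1, 2, 4, 5, 6}.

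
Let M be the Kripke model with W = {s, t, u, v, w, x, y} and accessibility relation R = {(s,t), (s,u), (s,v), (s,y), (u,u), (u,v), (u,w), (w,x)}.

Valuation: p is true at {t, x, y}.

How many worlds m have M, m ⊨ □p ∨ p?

s: □p is F, p is F. ✗
t: □p is T, p is T. ✓
u: □p is F, p is F. ✗
v: □p is T, p is F. ✓
w: □p is T, p is F. ✓
x: □p is T, p is T. ✓
y: □p is T, p is T. ✓
Satisfying worlds: {t, v, w, x, y}.

5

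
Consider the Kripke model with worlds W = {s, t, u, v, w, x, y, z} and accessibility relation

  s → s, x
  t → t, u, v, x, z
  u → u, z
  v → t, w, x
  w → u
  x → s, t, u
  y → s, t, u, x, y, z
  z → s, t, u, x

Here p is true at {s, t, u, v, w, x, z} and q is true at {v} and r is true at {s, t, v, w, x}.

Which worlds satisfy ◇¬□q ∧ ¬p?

s: ◇¬□q is T, ¬p is F. ✗
t: ◇¬□q is T, ¬p is F. ✗
u: ◇¬□q is T, ¬p is F. ✗
v: ◇¬□q is T, ¬p is F. ✗
w: ◇¬□q is T, ¬p is F. ✗
x: ◇¬□q is T, ¬p is F. ✗
y: ◇¬□q is T, ¬p is T. ✓
z: ◇¬□q is T, ¬p is F. ✗

{y}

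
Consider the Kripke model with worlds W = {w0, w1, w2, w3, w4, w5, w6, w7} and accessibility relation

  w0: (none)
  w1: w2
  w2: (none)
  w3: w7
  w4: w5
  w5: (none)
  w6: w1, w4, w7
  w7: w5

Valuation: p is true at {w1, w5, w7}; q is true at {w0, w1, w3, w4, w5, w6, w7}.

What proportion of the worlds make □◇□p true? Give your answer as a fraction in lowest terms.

w0: no successors, so □◇□p holds vacuously. ✓
w1: successors {w2}; ◇□p there: w2:F. ✗
w2: no successors, so □◇□p holds vacuously. ✓
w3: successors {w7}; ◇□p there: w7:T. ✓
w4: successors {w5}; ◇□p there: w5:F. ✗
w5: no successors, so □◇□p holds vacuously. ✓
w6: successors {w1, w4, w7}; ◇□p there: w1:T, w4:T, w7:T. ✓
w7: successors {w5}; ◇□p there: w5:F. ✗
That's 5 of 8 worlds, so 5/8.

5/8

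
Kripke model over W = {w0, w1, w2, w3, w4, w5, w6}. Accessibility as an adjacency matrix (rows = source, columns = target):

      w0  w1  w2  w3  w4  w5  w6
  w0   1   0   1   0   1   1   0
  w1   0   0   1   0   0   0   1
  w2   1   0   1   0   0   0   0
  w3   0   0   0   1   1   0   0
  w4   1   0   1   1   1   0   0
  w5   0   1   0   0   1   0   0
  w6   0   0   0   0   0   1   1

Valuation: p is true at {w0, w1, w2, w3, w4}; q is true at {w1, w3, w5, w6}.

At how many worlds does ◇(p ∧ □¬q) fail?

3

w0: successors {w0, w2, w4, w5}; p ∧ □¬q there: w0:F, w2:T, w4:F, w5:F. ✓
w1: successors {w2, w6}; p ∧ □¬q there: w2:T, w6:F. ✓
w2: successors {w0, w2}; p ∧ □¬q there: w0:F, w2:T. ✓
w3: successors {w3, w4}; p ∧ □¬q there: w3:F, w4:F. ✗
w4: successors {w0, w2, w3, w4}; p ∧ □¬q there: w0:F, w2:T, w3:F, w4:F. ✓
w5: successors {w1, w4}; p ∧ □¬q there: w1:F, w4:F. ✗
w6: successors {w5, w6}; p ∧ □¬q there: w5:F, w6:F. ✗
Satisfying worlds: {w0, w1, w2, w4}.
So ◇(p ∧ □¬q) fails at the other 3 worlds.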